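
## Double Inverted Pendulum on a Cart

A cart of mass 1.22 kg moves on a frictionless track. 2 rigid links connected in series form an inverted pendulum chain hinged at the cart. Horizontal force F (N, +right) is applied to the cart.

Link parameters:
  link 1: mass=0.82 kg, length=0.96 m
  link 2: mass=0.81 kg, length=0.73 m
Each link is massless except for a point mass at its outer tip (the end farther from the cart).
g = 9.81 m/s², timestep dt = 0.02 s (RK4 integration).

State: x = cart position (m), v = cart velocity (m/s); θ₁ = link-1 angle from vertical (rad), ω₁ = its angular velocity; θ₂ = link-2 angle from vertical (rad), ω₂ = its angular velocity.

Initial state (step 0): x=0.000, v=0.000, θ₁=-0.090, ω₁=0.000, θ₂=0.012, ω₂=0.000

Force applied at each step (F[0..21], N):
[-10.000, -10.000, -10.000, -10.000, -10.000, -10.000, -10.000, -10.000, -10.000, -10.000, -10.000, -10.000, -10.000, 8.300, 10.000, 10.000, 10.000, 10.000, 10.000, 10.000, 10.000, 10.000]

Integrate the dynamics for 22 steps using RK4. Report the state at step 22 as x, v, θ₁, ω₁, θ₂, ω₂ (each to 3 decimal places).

apply F[0]=-10.000 → step 1: x=-0.001, v=-0.139, θ₁=-0.089, ω₁=0.105, θ₂=0.013, ω₂=0.057
apply F[1]=-10.000 → step 2: x=-0.006, v=-0.279, θ₁=-0.086, ω₁=0.211, θ₂=0.014, ω₂=0.113
apply F[2]=-10.000 → step 3: x=-0.013, v=-0.421, θ₁=-0.080, ω₁=0.320, θ₂=0.017, ω₂=0.168
apply F[3]=-10.000 → step 4: x=-0.022, v=-0.564, θ₁=-0.073, ω₁=0.433, θ₂=0.021, ω₂=0.221
apply F[4]=-10.000 → step 5: x=-0.035, v=-0.710, θ₁=-0.063, ω₁=0.552, θ₂=0.026, ω₂=0.270
apply F[5]=-10.000 → step 6: x=-0.051, v=-0.859, θ₁=-0.051, ω₁=0.679, θ₂=0.032, ω₂=0.316
apply F[6]=-10.000 → step 7: x=-0.070, v=-1.011, θ₁=-0.036, ω₁=0.814, θ₂=0.038, ω₂=0.356
apply F[7]=-10.000 → step 8: x=-0.091, v=-1.169, θ₁=-0.018, ω₁=0.959, θ₂=0.046, ω₂=0.391
apply F[8]=-10.000 → step 9: x=-0.116, v=-1.331, θ₁=0.003, ω₁=1.115, θ₂=0.054, ω₂=0.419
apply F[9]=-10.000 → step 10: x=-0.145, v=-1.498, θ₁=0.026, ω₁=1.285, θ₂=0.063, ω₂=0.439
apply F[10]=-10.000 → step 11: x=-0.176, v=-1.670, θ₁=0.054, ω₁=1.468, θ₂=0.072, ω₂=0.450
apply F[11]=-10.000 → step 12: x=-0.211, v=-1.846, θ₁=0.085, ω₁=1.664, θ₂=0.081, ω₂=0.452
apply F[12]=-10.000 → step 13: x=-0.250, v=-2.026, θ₁=0.121, ω₁=1.873, θ₂=0.090, ω₂=0.447
apply F[13]=+8.300 → step 14: x=-0.290, v=-1.916, θ₁=0.157, ω₁=1.795, θ₂=0.098, ω₂=0.429
apply F[14]=+10.000 → step 15: x=-0.327, v=-1.788, θ₁=0.192, ω₁=1.711, θ₂=0.107, ω₂=0.399
apply F[15]=+10.000 → step 16: x=-0.361, v=-1.669, θ₁=0.226, ω₁=1.648, θ₂=0.114, ω₂=0.356
apply F[16]=+10.000 → step 17: x=-0.393, v=-1.557, θ₁=0.258, ω₁=1.604, θ₂=0.121, ω₂=0.301
apply F[17]=+10.000 → step 18: x=-0.423, v=-1.453, θ₁=0.290, ω₁=1.580, θ₂=0.126, ω₂=0.234
apply F[18]=+10.000 → step 19: x=-0.451, v=-1.355, θ₁=0.322, ω₁=1.573, θ₂=0.130, ω₂=0.155
apply F[19]=+10.000 → step 20: x=-0.478, v=-1.262, θ₁=0.353, ω₁=1.583, θ₂=0.132, ω₂=0.065
apply F[20]=+10.000 → step 21: x=-0.502, v=-1.174, θ₁=0.385, ω₁=1.608, θ₂=0.133, ω₂=-0.035
apply F[21]=+10.000 → step 22: x=-0.525, v=-1.089, θ₁=0.418, ω₁=1.647, θ₂=0.131, ω₂=-0.145

Answer: x=-0.525, v=-1.089, θ₁=0.418, ω₁=1.647, θ₂=0.131, ω₂=-0.145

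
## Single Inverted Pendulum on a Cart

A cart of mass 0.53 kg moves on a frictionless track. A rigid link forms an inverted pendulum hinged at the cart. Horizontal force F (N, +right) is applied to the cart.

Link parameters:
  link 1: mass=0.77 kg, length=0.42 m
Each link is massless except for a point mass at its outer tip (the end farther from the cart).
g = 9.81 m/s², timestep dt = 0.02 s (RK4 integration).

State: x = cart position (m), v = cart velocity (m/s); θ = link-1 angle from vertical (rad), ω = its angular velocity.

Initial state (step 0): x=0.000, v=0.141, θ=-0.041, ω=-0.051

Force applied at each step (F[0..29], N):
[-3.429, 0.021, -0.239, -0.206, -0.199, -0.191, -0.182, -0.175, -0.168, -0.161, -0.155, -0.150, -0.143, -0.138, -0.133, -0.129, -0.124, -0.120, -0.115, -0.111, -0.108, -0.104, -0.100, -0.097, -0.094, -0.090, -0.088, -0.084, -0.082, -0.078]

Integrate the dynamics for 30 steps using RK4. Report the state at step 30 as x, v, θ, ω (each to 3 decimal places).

apply F[0]=-3.429 → step 1: x=0.002, v=0.023, θ=-0.039, ω=0.210
apply F[1]=+0.021 → step 2: x=0.002, v=0.035, θ=-0.036, ω=0.165
apply F[2]=-0.239 → step 3: x=0.003, v=0.036, θ=-0.033, ω=0.147
apply F[3]=-0.206 → step 4: x=0.004, v=0.037, θ=-0.030, ω=0.130
apply F[4]=-0.199 → step 5: x=0.004, v=0.037, θ=-0.027, ω=0.116
apply F[5]=-0.191 → step 6: x=0.005, v=0.038, θ=-0.025, ω=0.103
apply F[6]=-0.182 → step 7: x=0.006, v=0.038, θ=-0.023, ω=0.091
apply F[7]=-0.175 → step 8: x=0.007, v=0.037, θ=-0.021, ω=0.081
apply F[8]=-0.168 → step 9: x=0.007, v=0.037, θ=-0.020, ω=0.073
apply F[9]=-0.161 → step 10: x=0.008, v=0.036, θ=-0.019, ω=0.065
apply F[10]=-0.155 → step 11: x=0.009, v=0.036, θ=-0.017, ω=0.059
apply F[11]=-0.150 → step 12: x=0.010, v=0.035, θ=-0.016, ω=0.053
apply F[12]=-0.143 → step 13: x=0.010, v=0.034, θ=-0.015, ω=0.048
apply F[13]=-0.138 → step 14: x=0.011, v=0.033, θ=-0.014, ω=0.043
apply F[14]=-0.133 → step 15: x=0.012, v=0.032, θ=-0.013, ω=0.039
apply F[15]=-0.129 → step 16: x=0.012, v=0.031, θ=-0.013, ω=0.036
apply F[16]=-0.124 → step 17: x=0.013, v=0.029, θ=-0.012, ω=0.033
apply F[17]=-0.120 → step 18: x=0.013, v=0.028, θ=-0.011, ω=0.030
apply F[18]=-0.115 → step 19: x=0.014, v=0.027, θ=-0.011, ω=0.028
apply F[19]=-0.111 → step 20: x=0.014, v=0.026, θ=-0.010, ω=0.025
apply F[20]=-0.108 → step 21: x=0.015, v=0.025, θ=-0.010, ω=0.024
apply F[21]=-0.104 → step 22: x=0.015, v=0.024, θ=-0.009, ω=0.022
apply F[22]=-0.100 → step 23: x=0.016, v=0.022, θ=-0.009, ω=0.020
apply F[23]=-0.097 → step 24: x=0.016, v=0.021, θ=-0.009, ω=0.019
apply F[24]=-0.094 → step 25: x=0.017, v=0.020, θ=-0.008, ω=0.018
apply F[25]=-0.090 → step 26: x=0.017, v=0.019, θ=-0.008, ω=0.017
apply F[26]=-0.088 → step 27: x=0.017, v=0.018, θ=-0.008, ω=0.016
apply F[27]=-0.084 → step 28: x=0.018, v=0.017, θ=-0.007, ω=0.015
apply F[28]=-0.082 → step 29: x=0.018, v=0.016, θ=-0.007, ω=0.014
apply F[29]=-0.078 → step 30: x=0.018, v=0.015, θ=-0.007, ω=0.013

Answer: x=0.018, v=0.015, θ=-0.007, ω=0.013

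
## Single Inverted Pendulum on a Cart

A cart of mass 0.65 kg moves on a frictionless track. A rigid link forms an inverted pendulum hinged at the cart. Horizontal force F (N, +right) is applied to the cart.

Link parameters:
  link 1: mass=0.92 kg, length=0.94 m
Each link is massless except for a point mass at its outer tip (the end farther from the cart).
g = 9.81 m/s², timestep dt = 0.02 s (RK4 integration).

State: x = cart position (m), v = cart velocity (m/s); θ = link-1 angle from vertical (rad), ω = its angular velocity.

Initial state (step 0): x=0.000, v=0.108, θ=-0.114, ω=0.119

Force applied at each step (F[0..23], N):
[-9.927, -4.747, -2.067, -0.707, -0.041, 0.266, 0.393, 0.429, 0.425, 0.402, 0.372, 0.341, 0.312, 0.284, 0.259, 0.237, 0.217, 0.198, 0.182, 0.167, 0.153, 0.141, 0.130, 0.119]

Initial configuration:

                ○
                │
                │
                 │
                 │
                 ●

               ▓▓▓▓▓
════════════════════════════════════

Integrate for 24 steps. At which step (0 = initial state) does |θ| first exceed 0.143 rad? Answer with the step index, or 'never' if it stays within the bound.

Answer: never

Derivation:
apply F[0]=-9.927 → step 1: x=-0.001, v=-0.162, θ=-0.109, ω=0.381
apply F[1]=-4.747 → step 2: x=-0.005, v=-0.278, θ=-0.100, ω=0.482
apply F[2]=-2.067 → step 3: x=-0.011, v=-0.315, θ=-0.091, ω=0.502
apply F[3]=-0.707 → step 4: x=-0.017, v=-0.314, θ=-0.081, ω=0.482
apply F[4]=-0.041 → step 5: x=-0.023, v=-0.295, θ=-0.071, ω=0.446
apply F[5]=+0.266 → step 6: x=-0.029, v=-0.269, θ=-0.063, ω=0.404
apply F[6]=+0.393 → step 7: x=-0.034, v=-0.240, θ=-0.055, ω=0.362
apply F[7]=+0.429 → step 8: x=-0.038, v=-0.213, θ=-0.048, ω=0.322
apply F[8]=+0.425 → step 9: x=-0.042, v=-0.188, θ=-0.042, ω=0.286
apply F[9]=+0.402 → step 10: x=-0.046, v=-0.164, θ=-0.037, ω=0.253
apply F[10]=+0.372 → step 11: x=-0.049, v=-0.143, θ=-0.032, ω=0.223
apply F[11]=+0.341 → step 12: x=-0.052, v=-0.125, θ=-0.028, ω=0.197
apply F[12]=+0.312 → step 13: x=-0.054, v=-0.108, θ=-0.024, ω=0.174
apply F[13]=+0.284 → step 14: x=-0.056, v=-0.093, θ=-0.021, ω=0.153
apply F[14]=+0.259 → step 15: x=-0.058, v=-0.079, θ=-0.018, ω=0.135
apply F[15]=+0.237 → step 16: x=-0.059, v=-0.068, θ=-0.016, ω=0.118
apply F[16]=+0.217 → step 17: x=-0.061, v=-0.057, θ=-0.013, ω=0.104
apply F[17]=+0.198 → step 18: x=-0.062, v=-0.047, θ=-0.011, ω=0.091
apply F[18]=+0.182 → step 19: x=-0.062, v=-0.039, θ=-0.010, ω=0.080
apply F[19]=+0.167 → step 20: x=-0.063, v=-0.031, θ=-0.008, ω=0.070
apply F[20]=+0.153 → step 21: x=-0.064, v=-0.024, θ=-0.007, ω=0.061
apply F[21]=+0.141 → step 22: x=-0.064, v=-0.018, θ=-0.006, ω=0.053
apply F[22]=+0.130 → step 23: x=-0.064, v=-0.013, θ=-0.005, ω=0.046
apply F[23]=+0.119 → step 24: x=-0.065, v=-0.008, θ=-0.004, ω=0.040
max |θ| = 0.114 ≤ 0.143 over all 25 states.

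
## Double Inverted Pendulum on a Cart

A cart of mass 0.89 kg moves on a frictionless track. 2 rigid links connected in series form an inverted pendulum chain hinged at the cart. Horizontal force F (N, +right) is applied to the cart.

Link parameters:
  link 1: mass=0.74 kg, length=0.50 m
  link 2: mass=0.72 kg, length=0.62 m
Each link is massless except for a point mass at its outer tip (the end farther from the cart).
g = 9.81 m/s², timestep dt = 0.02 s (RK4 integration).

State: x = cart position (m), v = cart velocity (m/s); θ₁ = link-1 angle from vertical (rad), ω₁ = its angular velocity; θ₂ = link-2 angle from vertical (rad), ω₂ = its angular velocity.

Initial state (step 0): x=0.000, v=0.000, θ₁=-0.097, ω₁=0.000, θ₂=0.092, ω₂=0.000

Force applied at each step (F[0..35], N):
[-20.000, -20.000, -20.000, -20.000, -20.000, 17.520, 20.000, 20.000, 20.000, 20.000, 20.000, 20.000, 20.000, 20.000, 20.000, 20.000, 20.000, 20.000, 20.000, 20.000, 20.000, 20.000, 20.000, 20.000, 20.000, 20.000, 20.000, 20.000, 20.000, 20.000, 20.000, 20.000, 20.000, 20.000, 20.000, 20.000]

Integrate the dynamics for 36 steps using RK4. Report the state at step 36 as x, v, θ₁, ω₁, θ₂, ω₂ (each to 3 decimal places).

Answer: x=1.510, v=4.779, θ₁=-1.619, ω₁=-7.899, θ₂=-0.996, ω₂=-4.773

Derivation:
apply F[0]=-20.000 → step 1: x=-0.004, v=-0.415, θ₁=-0.090, ω₁=0.708, θ₂=0.093, ω₂=0.133
apply F[1]=-20.000 → step 2: x=-0.017, v=-0.836, θ₁=-0.068, ω₁=1.446, θ₂=0.097, ω₂=0.251
apply F[2]=-20.000 → step 3: x=-0.038, v=-1.270, θ₁=-0.032, ω₁=2.241, θ₂=0.103, ω₂=0.337
apply F[3]=-20.000 → step 4: x=-0.068, v=-1.718, θ₁=0.022, ω₁=3.106, θ₂=0.110, ω₂=0.383
apply F[4]=-20.000 → step 5: x=-0.106, v=-2.170, θ₁=0.093, ω₁=4.025, θ₂=0.118, ω₂=0.392
apply F[5]=+17.520 → step 6: x=-0.146, v=-1.800, θ₁=0.166, ω₁=3.345, θ₂=0.126, ω₂=0.388
apply F[6]=+20.000 → step 7: x=-0.178, v=-1.408, θ₁=0.226, ω₁=2.677, θ₂=0.134, ω₂=0.349
apply F[7]=+20.000 → step 8: x=-0.203, v=-1.048, θ₁=0.274, ω₁=2.125, θ₂=0.140, ω₂=0.269
apply F[8]=+20.000 → step 9: x=-0.220, v=-0.714, θ₁=0.312, ω₁=1.670, θ₂=0.144, ω₂=0.152
apply F[9]=+20.000 → step 10: x=-0.231, v=-0.400, θ₁=0.342, ω₁=1.291, θ₂=0.146, ω₂=0.004
apply F[10]=+20.000 → step 11: x=-0.236, v=-0.100, θ₁=0.364, ω₁=0.968, θ₂=0.144, ω₂=-0.170
apply F[11]=+20.000 → step 12: x=-0.235, v=0.190, θ₁=0.381, ω₁=0.688, θ₂=0.139, ω₂=-0.364
apply F[12]=+20.000 → step 13: x=-0.229, v=0.473, θ₁=0.392, ω₁=0.435, θ₂=0.129, ω₂=-0.577
apply F[13]=+20.000 → step 14: x=-0.216, v=0.754, θ₁=0.398, ω₁=0.201, θ₂=0.116, ω₂=-0.806
apply F[14]=+20.000 → step 15: x=-0.199, v=1.036, θ₁=0.400, ω₁=-0.026, θ₂=0.097, ω₂=-1.048
apply F[15]=+20.000 → step 16: x=-0.175, v=1.320, θ₁=0.397, ω₁=-0.256, θ₂=0.074, ω₂=-1.302
apply F[16]=+20.000 → step 17: x=-0.146, v=1.610, θ₁=0.390, ω₁=-0.497, θ₂=0.045, ω₂=-1.565
apply F[17]=+20.000 → step 18: x=-0.111, v=1.910, θ₁=0.377, ω₁=-0.762, θ₂=0.011, ω₂=-1.836
apply F[18]=+20.000 → step 19: x=-0.069, v=2.221, θ₁=0.359, ω₁=-1.064, θ₂=-0.029, ω₂=-2.110
apply F[19]=+20.000 → step 20: x=-0.022, v=2.548, θ₁=0.334, ω₁=-1.416, θ₂=-0.073, ω₂=-2.380
apply F[20]=+20.000 → step 21: x=0.033, v=2.894, θ₁=0.302, ω₁=-1.837, θ₂=-0.124, ω₂=-2.639
apply F[21]=+20.000 → step 22: x=0.094, v=3.263, θ₁=0.260, ω₁=-2.347, θ₂=-0.179, ω₂=-2.873
apply F[22]=+20.000 → step 23: x=0.163, v=3.659, θ₁=0.207, ω₁=-2.968, θ₂=-0.238, ω₂=-3.062
apply F[23]=+20.000 → step 24: x=0.241, v=4.084, θ₁=0.140, ω₁=-3.722, θ₂=-0.301, ω₂=-3.180
apply F[24]=+20.000 → step 25: x=0.327, v=4.531, θ₁=0.057, ω₁=-4.618, θ₂=-0.365, ω₂=-3.191
apply F[25]=+20.000 → step 26: x=0.422, v=4.979, θ₁=-0.045, ω₁=-5.632, θ₂=-0.428, ω₂=-3.063
apply F[26]=+20.000 → step 27: x=0.526, v=5.384, θ₁=-0.168, ω₁=-6.668, θ₂=-0.486, ω₂=-2.794
apply F[27]=+20.000 → step 28: x=0.637, v=5.677, θ₁=-0.311, ω₁=-7.554, θ₂=-0.539, ω₂=-2.452
apply F[28]=+20.000 → step 29: x=0.752, v=5.812, θ₁=-0.468, ω₁=-8.131, θ₂=-0.585, ω₂=-2.177
apply F[29]=+20.000 → step 30: x=0.868, v=5.801, θ₁=-0.634, ω₁=-8.380, θ₂=-0.627, ω₂=-2.082
apply F[30]=+20.000 → step 31: x=0.983, v=5.697, θ₁=-0.802, ω₁=-8.410, θ₂=-0.670, ω₂=-2.195
apply F[31]=+20.000 → step 32: x=1.096, v=5.544, θ₁=-0.970, ω₁=-8.335, θ₂=-0.716, ω₂=-2.484
apply F[32]=+20.000 → step 33: x=1.205, v=5.369, θ₁=-1.135, ω₁=-8.228, θ₂=-0.770, ω₂=-2.909
apply F[33]=+20.000 → step 34: x=1.310, v=5.182, θ₁=-1.299, ω₁=-8.119, θ₂=-0.833, ω₂=-3.442
apply F[34]=+20.000 → step 35: x=1.412, v=4.985, θ₁=-1.460, ω₁=-8.012, θ₂=-0.908, ω₂=-4.066
apply F[35]=+20.000 → step 36: x=1.510, v=4.779, θ₁=-1.619, ω₁=-7.899, θ₂=-0.996, ω₂=-4.773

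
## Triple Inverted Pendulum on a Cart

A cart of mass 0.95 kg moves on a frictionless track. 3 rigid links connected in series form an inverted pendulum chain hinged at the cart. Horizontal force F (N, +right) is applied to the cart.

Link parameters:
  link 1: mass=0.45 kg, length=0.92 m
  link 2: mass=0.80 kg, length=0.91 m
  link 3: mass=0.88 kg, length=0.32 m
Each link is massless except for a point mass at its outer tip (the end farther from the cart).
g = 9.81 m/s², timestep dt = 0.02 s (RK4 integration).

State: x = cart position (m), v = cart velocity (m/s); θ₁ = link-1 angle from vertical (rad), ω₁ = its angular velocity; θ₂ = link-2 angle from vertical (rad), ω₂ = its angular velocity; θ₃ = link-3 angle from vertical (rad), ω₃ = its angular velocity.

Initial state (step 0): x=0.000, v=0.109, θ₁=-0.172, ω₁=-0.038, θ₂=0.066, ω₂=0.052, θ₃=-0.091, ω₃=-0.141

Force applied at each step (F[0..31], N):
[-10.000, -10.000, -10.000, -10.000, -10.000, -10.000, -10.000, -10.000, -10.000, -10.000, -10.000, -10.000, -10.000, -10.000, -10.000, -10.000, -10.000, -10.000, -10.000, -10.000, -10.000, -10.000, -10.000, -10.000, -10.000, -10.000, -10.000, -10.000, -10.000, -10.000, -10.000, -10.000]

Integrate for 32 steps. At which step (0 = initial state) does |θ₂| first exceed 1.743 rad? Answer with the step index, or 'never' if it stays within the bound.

Answer: never

Derivation:
apply F[0]=-10.000 → step 1: x=0.001, v=-0.034, θ₁=-0.173, ω₁=-0.086, θ₂=0.070, ω₂=0.302, θ₃=-0.096, ω₃=-0.319
apply F[1]=-10.000 → step 2: x=-0.001, v=-0.177, θ₁=-0.175, ω₁=-0.133, θ₂=0.078, ω₂=0.555, θ₃=-0.104, ω₃=-0.505
apply F[2]=-10.000 → step 3: x=-0.006, v=-0.323, θ₁=-0.179, ω₁=-0.178, θ₂=0.092, ω₂=0.812, θ₃=-0.116, ω₃=-0.702
apply F[3]=-10.000 → step 4: x=-0.014, v=-0.471, θ₁=-0.183, ω₁=-0.219, θ₂=0.111, ω₂=1.072, θ₃=-0.132, ω₃=-0.911
apply F[4]=-10.000 → step 5: x=-0.025, v=-0.623, θ₁=-0.187, ω₁=-0.251, θ₂=0.135, ω₂=1.333, θ₃=-0.152, ω₃=-1.128
apply F[5]=-10.000 → step 6: x=-0.039, v=-0.780, θ₁=-0.192, ω₁=-0.270, θ₂=0.164, ω₂=1.589, θ₃=-0.177, ω₃=-1.347
apply F[6]=-10.000 → step 7: x=-0.056, v=-0.941, θ₁=-0.198, ω₁=-0.272, θ₂=0.198, ω₂=1.837, θ₃=-0.206, ω₃=-1.559
apply F[7]=-10.000 → step 8: x=-0.077, v=-1.108, θ₁=-0.203, ω₁=-0.252, θ₂=0.237, ω₂=2.072, θ₃=-0.239, ω₃=-1.754
apply F[8]=-10.000 → step 9: x=-0.101, v=-1.280, θ₁=-0.208, ω₁=-0.208, θ₂=0.281, ω₂=2.290, θ₃=-0.276, ω₃=-1.923
apply F[9]=-10.000 → step 10: x=-0.128, v=-1.456, θ₁=-0.211, ω₁=-0.139, θ₂=0.329, ω₂=2.491, θ₃=-0.316, ω₃=-2.060
apply F[10]=-10.000 → step 11: x=-0.159, v=-1.636, θ₁=-0.213, ω₁=-0.045, θ₂=0.380, ω₂=2.675, θ₃=-0.358, ω₃=-2.160
apply F[11]=-10.000 → step 12: x=-0.194, v=-1.819, θ₁=-0.213, ω₁=0.073, θ₂=0.436, ω₂=2.843, θ₃=-0.402, ω₃=-2.222
apply F[12]=-10.000 → step 13: x=-0.232, v=-2.006, θ₁=-0.210, ω₁=0.215, θ₂=0.494, ω₂=2.999, θ₃=-0.447, ω₃=-2.244
apply F[13]=-10.000 → step 14: x=-0.274, v=-2.195, θ₁=-0.204, ω₁=0.381, θ₂=0.556, ω₂=3.144, θ₃=-0.492, ω₃=-2.227
apply F[14]=-10.000 → step 15: x=-0.320, v=-2.386, θ₁=-0.195, ω₁=0.570, θ₂=0.620, ω₂=3.280, θ₃=-0.536, ω₃=-2.172
apply F[15]=-10.000 → step 16: x=-0.369, v=-2.581, θ₁=-0.181, ω₁=0.784, θ₂=0.687, ω₂=3.408, θ₃=-0.578, ω₃=-2.078
apply F[16]=-10.000 → step 17: x=-0.423, v=-2.778, θ₁=-0.163, ω₁=1.024, θ₂=0.756, ω₂=3.528, θ₃=-0.619, ω₃=-1.945
apply F[17]=-10.000 → step 18: x=-0.480, v=-2.978, θ₁=-0.140, ω₁=1.293, θ₂=0.828, ω₂=3.638, θ₃=-0.656, ω₃=-1.776
apply F[18]=-10.000 → step 19: x=-0.542, v=-3.182, θ₁=-0.111, ω₁=1.592, θ₂=0.902, ω₂=3.734, θ₃=-0.689, ω₃=-1.570
apply F[19]=-10.000 → step 20: x=-0.608, v=-3.388, θ₁=-0.076, ω₁=1.924, θ₂=0.977, ω₂=3.813, θ₃=-0.718, ω₃=-1.330
apply F[20]=-10.000 → step 21: x=-0.678, v=-3.597, θ₁=-0.034, ω₁=2.288, θ₂=1.054, ω₂=3.865, θ₃=-0.742, ω₃=-1.059
apply F[21]=-10.000 → step 22: x=-0.752, v=-3.808, θ₁=0.016, ω₁=2.685, θ₂=1.131, ω₂=3.882, θ₃=-0.761, ω₃=-0.762
apply F[22]=-10.000 → step 23: x=-0.830, v=-4.017, θ₁=0.073, ω₁=3.111, θ₂=1.209, ω₂=3.852, θ₃=-0.773, ω₃=-0.446
apply F[23]=-10.000 → step 24: x=-0.912, v=-4.221, θ₁=0.140, ω₁=3.560, θ₂=1.285, ω₂=3.760, θ₃=-0.778, ω₃=-0.117
apply F[24]=-10.000 → step 25: x=-0.999, v=-4.415, θ₁=0.216, ω₁=4.023, θ₂=1.359, ω₂=3.594, θ₃=-0.777, ω₃=0.218
apply F[25]=-10.000 → step 26: x=-1.089, v=-4.591, θ₁=0.301, ω₁=4.491, θ₂=1.428, ω₂=3.343, θ₃=-0.770, ω₃=0.554
apply F[26]=-10.000 → step 27: x=-1.182, v=-4.739, θ₁=0.395, ω₁=4.951, θ₂=1.492, ω₂=3.001, θ₃=-0.755, ω₃=0.893
apply F[27]=-10.000 → step 28: x=-1.278, v=-4.850, θ₁=0.499, ω₁=5.399, θ₂=1.548, ω₂=2.569, θ₃=-0.734, ω₃=1.242
apply F[28]=-10.000 → step 29: x=-1.376, v=-4.912, θ₁=0.611, ω₁=5.830, θ₂=1.594, ω₂=2.053, θ₃=-0.705, ω₃=1.616
apply F[29]=-10.000 → step 30: x=-1.474, v=-4.912, θ₁=0.732, ω₁=6.251, θ₂=1.629, ω₂=1.465, θ₃=-0.669, ω₃=2.045
apply F[30]=-10.000 → step 31: x=-1.572, v=-4.837, θ₁=0.861, ω₁=6.671, θ₂=1.652, ω₂=0.823, θ₃=-0.623, ω₃=2.573
apply F[31]=-10.000 → step 32: x=-1.667, v=-4.669, θ₁=0.999, ω₁=7.099, θ₂=1.662, ω₂=0.151, θ₃=-0.565, ω₃=3.265
max |θ₂| = 1.662 ≤ 1.743 over all 33 states.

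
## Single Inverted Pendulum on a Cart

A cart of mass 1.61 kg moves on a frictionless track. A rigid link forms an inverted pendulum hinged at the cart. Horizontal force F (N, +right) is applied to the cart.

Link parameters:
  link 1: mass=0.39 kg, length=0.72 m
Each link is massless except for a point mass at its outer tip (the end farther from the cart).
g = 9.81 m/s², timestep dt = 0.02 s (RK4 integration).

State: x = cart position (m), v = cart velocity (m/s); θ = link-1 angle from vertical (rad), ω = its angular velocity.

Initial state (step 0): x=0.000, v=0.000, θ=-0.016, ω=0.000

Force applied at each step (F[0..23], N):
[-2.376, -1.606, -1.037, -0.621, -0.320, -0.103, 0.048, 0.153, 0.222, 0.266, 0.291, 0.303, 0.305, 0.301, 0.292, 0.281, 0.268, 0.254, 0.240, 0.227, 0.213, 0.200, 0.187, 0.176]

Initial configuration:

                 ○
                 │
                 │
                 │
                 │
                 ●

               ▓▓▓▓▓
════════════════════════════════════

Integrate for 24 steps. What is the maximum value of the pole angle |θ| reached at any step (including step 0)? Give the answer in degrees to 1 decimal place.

Answer: 0.9°

Derivation:
apply F[0]=-2.376 → step 1: x=-0.000, v=-0.029, θ=-0.016, ω=0.036
apply F[1]=-1.606 → step 2: x=-0.001, v=-0.048, θ=-0.015, ω=0.058
apply F[2]=-1.037 → step 3: x=-0.002, v=-0.060, θ=-0.013, ω=0.071
apply F[3]=-0.621 → step 4: x=-0.003, v=-0.067, θ=-0.012, ω=0.078
apply F[4]=-0.320 → step 5: x=-0.005, v=-0.071, θ=-0.010, ω=0.079
apply F[5]=-0.103 → step 6: x=-0.006, v=-0.072, θ=-0.009, ω=0.078
apply F[6]=+0.048 → step 7: x=-0.008, v=-0.071, θ=-0.007, ω=0.074
apply F[7]=+0.153 → step 8: x=-0.009, v=-0.068, θ=-0.006, ω=0.070
apply F[8]=+0.222 → step 9: x=-0.010, v=-0.065, θ=-0.004, ω=0.064
apply F[9]=+0.266 → step 10: x=-0.012, v=-0.062, θ=-0.003, ω=0.058
apply F[10]=+0.291 → step 11: x=-0.013, v=-0.058, θ=-0.002, ω=0.052
apply F[11]=+0.303 → step 12: x=-0.014, v=-0.054, θ=-0.001, ω=0.046
apply F[12]=+0.305 → step 13: x=-0.015, v=-0.050, θ=-0.000, ω=0.041
apply F[13]=+0.301 → step 14: x=-0.016, v=-0.047, θ=0.000, ω=0.036
apply F[14]=+0.292 → step 15: x=-0.017, v=-0.043, θ=0.001, ω=0.031
apply F[15]=+0.281 → step 16: x=-0.018, v=-0.040, θ=0.002, ω=0.027
apply F[16]=+0.268 → step 17: x=-0.018, v=-0.037, θ=0.002, ω=0.023
apply F[17]=+0.254 → step 18: x=-0.019, v=-0.033, θ=0.003, ω=0.019
apply F[18]=+0.240 → step 19: x=-0.020, v=-0.031, θ=0.003, ω=0.016
apply F[19]=+0.227 → step 20: x=-0.020, v=-0.028, θ=0.003, ω=0.013
apply F[20]=+0.213 → step 21: x=-0.021, v=-0.025, θ=0.003, ω=0.011
apply F[21]=+0.200 → step 22: x=-0.021, v=-0.023, θ=0.004, ω=0.008
apply F[22]=+0.187 → step 23: x=-0.022, v=-0.021, θ=0.004, ω=0.006
apply F[23]=+0.176 → step 24: x=-0.022, v=-0.019, θ=0.004, ω=0.005
Max |angle| over trajectory = 0.016 rad = 0.9°.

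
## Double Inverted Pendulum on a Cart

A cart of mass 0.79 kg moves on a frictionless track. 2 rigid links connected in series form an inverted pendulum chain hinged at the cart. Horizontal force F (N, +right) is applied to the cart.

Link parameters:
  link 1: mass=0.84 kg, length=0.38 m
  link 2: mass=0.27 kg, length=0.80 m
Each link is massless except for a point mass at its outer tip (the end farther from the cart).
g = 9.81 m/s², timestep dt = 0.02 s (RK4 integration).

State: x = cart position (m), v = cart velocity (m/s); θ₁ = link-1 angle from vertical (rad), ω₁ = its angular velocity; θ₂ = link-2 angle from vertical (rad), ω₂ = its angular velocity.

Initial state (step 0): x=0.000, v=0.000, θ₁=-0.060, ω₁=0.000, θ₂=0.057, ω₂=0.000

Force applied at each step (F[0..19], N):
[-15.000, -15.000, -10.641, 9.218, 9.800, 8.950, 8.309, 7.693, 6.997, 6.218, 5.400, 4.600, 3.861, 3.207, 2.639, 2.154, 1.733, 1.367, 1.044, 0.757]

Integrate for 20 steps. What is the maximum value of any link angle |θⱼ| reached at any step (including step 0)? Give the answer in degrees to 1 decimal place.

Answer: 8.7°

Derivation:
apply F[0]=-15.000 → step 1: x=-0.004, v=-0.363, θ₁=-0.051, ω₁=0.903, θ₂=0.057, ω₂=0.040
apply F[1]=-15.000 → step 2: x=-0.015, v=-0.732, θ₁=-0.024, ω₁=1.837, θ₂=0.059, ω₂=0.071
apply F[2]=-10.641 → step 3: x=-0.032, v=-1.000, θ₁=0.020, ω₁=2.534, θ₂=0.060, ω₂=0.088
apply F[3]=+9.218 → step 4: x=-0.050, v=-0.777, θ₁=0.065, ω₁=1.967, θ₂=0.062, ω₂=0.093
apply F[4]=+9.800 → step 5: x=-0.063, v=-0.551, θ₁=0.099, ω₁=1.421, θ₂=0.064, ω₂=0.087
apply F[5]=+8.950 → step 6: x=-0.072, v=-0.357, θ₁=0.123, ω₁=0.978, θ₂=0.065, ω₂=0.071
apply F[6]=+8.309 → step 7: x=-0.077, v=-0.185, θ₁=0.138, ω₁=0.610, θ₂=0.067, ω₂=0.048
apply F[7]=+7.693 → step 8: x=-0.080, v=-0.034, θ₁=0.147, ω₁=0.302, θ₂=0.067, ω₂=0.021
apply F[8]=+6.997 → step 9: x=-0.079, v=0.099, θ₁=0.151, ω₁=0.049, θ₂=0.067, ω₂=-0.008
apply F[9]=+6.218 → step 10: x=-0.076, v=0.212, θ₁=0.150, ω₁=-0.153, θ₂=0.067, ω₂=-0.037
apply F[10]=+5.400 → step 11: x=-0.071, v=0.306, θ₁=0.145, ω₁=-0.307, θ₂=0.066, ω₂=-0.065
apply F[11]=+4.600 → step 12: x=-0.064, v=0.382, θ₁=0.138, ω₁=-0.418, θ₂=0.064, ω₂=-0.091
apply F[12]=+3.861 → step 13: x=-0.056, v=0.442, θ₁=0.129, ω₁=-0.495, θ₂=0.062, ω₂=-0.114
apply F[13]=+3.207 → step 14: x=-0.046, v=0.489, θ₁=0.119, ω₁=-0.542, θ₂=0.060, ω₂=-0.134
apply F[14]=+2.639 → step 15: x=-0.036, v=0.524, θ₁=0.108, ω₁=-0.568, θ₂=0.057, ω₂=-0.152
apply F[15]=+2.154 → step 16: x=-0.025, v=0.551, θ₁=0.096, ω₁=-0.578, θ₂=0.054, ω₂=-0.167
apply F[16]=+1.733 → step 17: x=-0.014, v=0.570, θ₁=0.085, ω₁=-0.575, θ₂=0.050, ω₂=-0.180
apply F[17]=+1.367 → step 18: x=-0.003, v=0.583, θ₁=0.073, ω₁=-0.564, θ₂=0.047, ω₂=-0.189
apply F[18]=+1.044 → step 19: x=0.009, v=0.591, θ₁=0.062, ω₁=-0.546, θ₂=0.043, ω₂=-0.197
apply F[19]=+0.757 → step 20: x=0.021, v=0.595, θ₁=0.052, ω₁=-0.524, θ₂=0.039, ω₂=-0.202
Max |angle| over trajectory = 0.151 rad = 8.7°.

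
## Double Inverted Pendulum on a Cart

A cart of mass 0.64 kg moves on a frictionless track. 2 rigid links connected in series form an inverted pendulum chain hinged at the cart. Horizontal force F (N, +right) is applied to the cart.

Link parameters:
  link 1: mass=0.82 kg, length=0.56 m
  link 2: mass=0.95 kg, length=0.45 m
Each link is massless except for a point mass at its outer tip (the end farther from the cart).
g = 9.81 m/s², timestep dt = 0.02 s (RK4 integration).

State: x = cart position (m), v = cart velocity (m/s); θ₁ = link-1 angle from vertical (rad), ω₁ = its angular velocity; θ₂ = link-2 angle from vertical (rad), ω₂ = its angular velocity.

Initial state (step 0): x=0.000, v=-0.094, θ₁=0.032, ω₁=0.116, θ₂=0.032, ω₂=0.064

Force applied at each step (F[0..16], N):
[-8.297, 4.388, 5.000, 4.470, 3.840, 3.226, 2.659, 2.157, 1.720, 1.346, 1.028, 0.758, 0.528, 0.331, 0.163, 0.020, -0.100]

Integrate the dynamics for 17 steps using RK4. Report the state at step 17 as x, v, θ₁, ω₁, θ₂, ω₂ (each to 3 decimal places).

apply F[0]=-8.297 → step 1: x=-0.005, v=-0.371, θ₁=0.039, ω₁=0.623, θ₂=0.033, ω₂=0.062
apply F[1]=+4.388 → step 2: x=-0.011, v=-0.259, θ₁=0.050, ω₁=0.443, θ₂=0.034, ω₂=0.051
apply F[2]=+5.000 → step 3: x=-0.015, v=-0.132, θ₁=0.057, ω₁=0.245, θ₂=0.035, ω₂=0.033
apply F[3]=+4.470 → step 4: x=-0.016, v=-0.025, θ₁=0.060, ω₁=0.084, θ₂=0.036, ω₂=0.011
apply F[4]=+3.840 → step 5: x=-0.016, v=0.061, θ₁=0.061, ω₁=-0.038, θ₂=0.036, ω₂=-0.013
apply F[5]=+3.226 → step 6: x=-0.014, v=0.129, θ₁=0.059, ω₁=-0.128, θ₂=0.035, ω₂=-0.037
apply F[6]=+2.659 → step 7: x=-0.011, v=0.180, θ₁=0.056, ω₁=-0.190, θ₂=0.034, ω₂=-0.058
apply F[7]=+2.157 → step 8: x=-0.007, v=0.218, θ₁=0.052, ω₁=-0.231, θ₂=0.033, ω₂=-0.077
apply F[8]=+1.720 → step 9: x=-0.002, v=0.246, θ₁=0.047, ω₁=-0.255, θ₂=0.031, ω₂=-0.093
apply F[9]=+1.346 → step 10: x=0.003, v=0.264, θ₁=0.042, ω₁=-0.267, θ₂=0.029, ω₂=-0.106
apply F[10]=+1.028 → step 11: x=0.008, v=0.275, θ₁=0.036, ω₁=-0.268, θ₂=0.027, ω₂=-0.117
apply F[11]=+0.758 → step 12: x=0.014, v=0.280, θ₁=0.031, ω₁=-0.264, θ₂=0.025, ω₂=-0.124
apply F[12]=+0.528 → step 13: x=0.019, v=0.282, θ₁=0.026, ω₁=-0.254, θ₂=0.022, ω₂=-0.128
apply F[13]=+0.331 → step 14: x=0.025, v=0.279, θ₁=0.021, ω₁=-0.241, θ₂=0.019, ω₂=-0.131
apply F[14]=+0.163 → step 15: x=0.030, v=0.275, θ₁=0.016, ω₁=-0.226, θ₂=0.017, ω₂=-0.131
apply F[15]=+0.020 → step 16: x=0.036, v=0.268, θ₁=0.012, ω₁=-0.209, θ₂=0.014, ω₂=-0.130
apply F[16]=-0.100 → step 17: x=0.041, v=0.259, θ₁=0.008, ω₁=-0.192, θ₂=0.012, ω₂=-0.127

Answer: x=0.041, v=0.259, θ₁=0.008, ω₁=-0.192, θ₂=0.012, ω₂=-0.127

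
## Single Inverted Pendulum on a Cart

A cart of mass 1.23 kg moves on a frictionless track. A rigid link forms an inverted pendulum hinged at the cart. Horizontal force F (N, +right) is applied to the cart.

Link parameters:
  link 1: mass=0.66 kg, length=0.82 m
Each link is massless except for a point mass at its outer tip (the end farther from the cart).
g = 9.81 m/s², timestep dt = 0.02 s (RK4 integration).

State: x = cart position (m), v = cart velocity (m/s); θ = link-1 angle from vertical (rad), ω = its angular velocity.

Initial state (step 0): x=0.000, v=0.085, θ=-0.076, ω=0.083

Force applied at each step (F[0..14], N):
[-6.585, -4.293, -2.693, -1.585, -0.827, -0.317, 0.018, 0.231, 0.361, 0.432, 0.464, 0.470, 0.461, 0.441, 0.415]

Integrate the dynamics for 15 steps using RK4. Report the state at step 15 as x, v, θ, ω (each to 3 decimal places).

Answer: x=-0.028, v=-0.060, θ=-0.014, ω=0.107

Derivation:
apply F[0]=-6.585 → step 1: x=0.001, v=-0.014, θ=-0.073, ω=0.185
apply F[1]=-4.293 → step 2: x=-0.000, v=-0.076, θ=-0.069, ω=0.244
apply F[2]=-2.693 → step 3: x=-0.002, v=-0.113, θ=-0.064, ω=0.273
apply F[3]=-1.585 → step 4: x=-0.005, v=-0.132, θ=-0.058, ω=0.282
apply F[4]=-0.827 → step 5: x=-0.007, v=-0.140, θ=-0.053, ω=0.278
apply F[5]=-0.317 → step 6: x=-0.010, v=-0.140, θ=-0.047, ω=0.266
apply F[6]=+0.018 → step 7: x=-0.013, v=-0.135, θ=-0.042, ω=0.249
apply F[7]=+0.231 → step 8: x=-0.015, v=-0.127, θ=-0.037, ω=0.230
apply F[8]=+0.361 → step 9: x=-0.018, v=-0.117, θ=-0.033, ω=0.210
apply F[9]=+0.432 → step 10: x=-0.020, v=-0.107, θ=-0.029, ω=0.190
apply F[10]=+0.464 → step 11: x=-0.022, v=-0.097, θ=-0.025, ω=0.171
apply F[11]=+0.470 → step 12: x=-0.024, v=-0.087, θ=-0.022, ω=0.153
apply F[12]=+0.461 → step 13: x=-0.026, v=-0.077, θ=-0.019, ω=0.136
apply F[13]=+0.441 → step 14: x=-0.027, v=-0.068, θ=-0.017, ω=0.121
apply F[14]=+0.415 → step 15: x=-0.028, v=-0.060, θ=-0.014, ω=0.107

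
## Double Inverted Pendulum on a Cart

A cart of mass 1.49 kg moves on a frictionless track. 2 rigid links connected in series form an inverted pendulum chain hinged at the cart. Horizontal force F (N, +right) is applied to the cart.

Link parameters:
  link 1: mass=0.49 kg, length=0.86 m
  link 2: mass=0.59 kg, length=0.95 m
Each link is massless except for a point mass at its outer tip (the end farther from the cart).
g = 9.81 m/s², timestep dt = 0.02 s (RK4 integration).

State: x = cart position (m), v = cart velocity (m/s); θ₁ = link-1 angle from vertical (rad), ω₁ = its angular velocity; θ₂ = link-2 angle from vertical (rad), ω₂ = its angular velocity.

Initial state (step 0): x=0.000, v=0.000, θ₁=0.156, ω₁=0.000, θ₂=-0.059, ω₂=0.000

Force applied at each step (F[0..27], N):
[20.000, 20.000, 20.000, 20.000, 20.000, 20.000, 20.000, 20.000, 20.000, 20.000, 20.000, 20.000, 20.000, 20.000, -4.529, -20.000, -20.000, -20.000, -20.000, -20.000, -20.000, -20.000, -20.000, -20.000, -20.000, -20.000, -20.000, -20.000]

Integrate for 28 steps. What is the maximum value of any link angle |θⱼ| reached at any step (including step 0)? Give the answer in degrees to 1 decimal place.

Answer: 69.9°

Derivation:
apply F[0]=+20.000 → step 1: x=0.002, v=0.244, θ₁=0.154, ω₁=-0.181, θ₂=-0.060, ω₂=-0.108
apply F[1]=+20.000 → step 2: x=0.010, v=0.488, θ₁=0.149, ω₁=-0.365, θ₂=-0.063, ω₂=-0.215
apply F[2]=+20.000 → step 3: x=0.022, v=0.735, θ₁=0.140, ω₁=-0.554, θ₂=-0.069, ω₂=-0.319
apply F[3]=+20.000 → step 4: x=0.039, v=0.983, θ₁=0.127, ω₁=-0.752, θ₂=-0.076, ω₂=-0.418
apply F[4]=+20.000 → step 5: x=0.061, v=1.234, θ₁=0.109, ω₁=-0.961, θ₂=-0.085, ω₂=-0.509
apply F[5]=+20.000 → step 6: x=0.089, v=1.489, θ₁=0.088, ω₁=-1.185, θ₂=-0.096, ω₂=-0.592
apply F[6]=+20.000 → step 7: x=0.121, v=1.748, θ₁=0.062, ω₁=-1.426, θ₂=-0.109, ω₂=-0.664
apply F[7]=+20.000 → step 8: x=0.159, v=2.011, θ₁=0.031, ω₁=-1.687, θ₂=-0.123, ω₂=-0.723
apply F[8]=+20.000 → step 9: x=0.201, v=2.278, θ₁=-0.006, ω₁=-1.969, θ₂=-0.138, ω₂=-0.767
apply F[9]=+20.000 → step 10: x=0.250, v=2.549, θ₁=-0.048, ω₁=-2.273, θ₂=-0.153, ω₂=-0.796
apply F[10]=+20.000 → step 11: x=0.303, v=2.820, θ₁=-0.097, ω₁=-2.597, θ₂=-0.170, ω₂=-0.810
apply F[11]=+20.000 → step 12: x=0.362, v=3.091, θ₁=-0.152, ω₁=-2.936, θ₂=-0.186, ω₂=-0.813
apply F[12]=+20.000 → step 13: x=0.427, v=3.355, θ₁=-0.214, ω₁=-3.280, θ₂=-0.202, ω₂=-0.813
apply F[13]=+20.000 → step 14: x=0.497, v=3.609, θ₁=-0.283, ω₁=-3.616, θ₂=-0.218, ω₂=-0.821
apply F[14]=-4.529 → step 15: x=0.568, v=3.542, θ₁=-0.356, ω₁=-3.611, θ₂=-0.235, ω₂=-0.826
apply F[15]=-20.000 → step 16: x=0.636, v=3.290, θ₁=-0.426, ω₁=-3.437, θ₂=-0.251, ω₂=-0.807
apply F[16]=-20.000 → step 17: x=0.700, v=3.046, θ₁=-0.493, ω₁=-3.304, θ₂=-0.267, ω₂=-0.770
apply F[17]=-20.000 → step 18: x=0.758, v=2.812, θ₁=-0.558, ω₁=-3.213, θ₂=-0.282, ω₂=-0.717
apply F[18]=-20.000 → step 19: x=0.812, v=2.584, θ₁=-0.622, ω₁=-3.157, θ₂=-0.296, ω₂=-0.648
apply F[19]=-20.000 → step 20: x=0.862, v=2.361, θ₁=-0.685, ω₁=-3.135, θ₂=-0.308, ω₂=-0.565
apply F[20]=-20.000 → step 21: x=0.907, v=2.141, θ₁=-0.748, ω₁=-3.142, θ₂=-0.318, ω₂=-0.473
apply F[21]=-20.000 → step 22: x=0.947, v=1.922, θ₁=-0.811, ω₁=-3.174, θ₂=-0.327, ω₂=-0.373
apply F[22]=-20.000 → step 23: x=0.984, v=1.702, θ₁=-0.875, ω₁=-3.229, θ₂=-0.333, ω₂=-0.270
apply F[23]=-20.000 → step 24: x=1.015, v=1.481, θ₁=-0.940, ω₁=-3.302, θ₂=-0.337, ω₂=-0.166
apply F[24]=-20.000 → step 25: x=1.043, v=1.256, θ₁=-1.007, ω₁=-3.392, θ₂=-0.340, ω₂=-0.066
apply F[25]=-20.000 → step 26: x=1.066, v=1.027, θ₁=-1.076, ω₁=-3.497, θ₂=-0.340, ω₂=0.027
apply F[26]=-20.000 → step 27: x=1.084, v=0.791, θ₁=-1.147, ω₁=-3.616, θ₂=-0.339, ω₂=0.109
apply F[27]=-20.000 → step 28: x=1.097, v=0.549, θ₁=-1.221, ω₁=-3.747, θ₂=-0.336, ω₂=0.177
Max |angle| over trajectory = 1.221 rad = 69.9°.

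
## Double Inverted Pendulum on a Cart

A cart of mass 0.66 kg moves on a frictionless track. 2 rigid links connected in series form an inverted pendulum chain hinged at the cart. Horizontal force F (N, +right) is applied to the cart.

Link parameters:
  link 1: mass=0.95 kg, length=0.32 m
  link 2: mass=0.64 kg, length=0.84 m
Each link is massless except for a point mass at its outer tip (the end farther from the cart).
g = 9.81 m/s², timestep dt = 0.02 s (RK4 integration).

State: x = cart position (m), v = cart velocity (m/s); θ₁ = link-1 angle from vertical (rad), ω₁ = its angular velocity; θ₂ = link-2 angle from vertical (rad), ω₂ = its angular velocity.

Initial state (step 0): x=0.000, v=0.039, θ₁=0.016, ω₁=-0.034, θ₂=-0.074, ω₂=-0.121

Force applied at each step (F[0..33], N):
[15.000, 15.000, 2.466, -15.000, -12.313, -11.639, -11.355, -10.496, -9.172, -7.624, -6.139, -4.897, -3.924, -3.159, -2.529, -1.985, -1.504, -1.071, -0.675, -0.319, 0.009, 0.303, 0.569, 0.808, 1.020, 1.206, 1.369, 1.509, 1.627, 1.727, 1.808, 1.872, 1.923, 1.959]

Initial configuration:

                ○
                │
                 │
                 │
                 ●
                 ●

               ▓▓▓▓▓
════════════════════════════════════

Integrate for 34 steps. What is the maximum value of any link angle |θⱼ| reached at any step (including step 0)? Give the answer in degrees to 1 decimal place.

Answer: 12.4°

Derivation:
apply F[0]=+15.000 → step 1: x=0.005, v=0.488, θ₁=0.002, ω₁=-1.395, θ₂=-0.077, ω₂=-0.155
apply F[1]=+15.000 → step 2: x=0.020, v=0.949, θ₁=-0.040, ω₁=-2.823, θ₂=-0.080, ω₂=-0.175
apply F[2]=+2.466 → step 3: x=0.040, v=1.045, θ₁=-0.100, ω₁=-3.163, θ₂=-0.084, ω₂=-0.178
apply F[3]=-15.000 → step 4: x=0.056, v=0.653, θ₁=-0.152, ω₁=-2.043, θ₂=-0.087, ω₂=-0.161
apply F[4]=-12.313 → step 5: x=0.067, v=0.370, θ₁=-0.185, ω₁=-1.313, θ₂=-0.090, ω₂=-0.125
apply F[5]=-11.639 → step 6: x=0.072, v=0.126, θ₁=-0.205, ω₁=-0.736, θ₂=-0.092, ω₂=-0.076
apply F[6]=-11.355 → step 7: x=0.072, v=-0.099, θ₁=-0.215, ω₁=-0.234, θ₂=-0.093, ω₂=-0.021
apply F[7]=-10.496 → step 8: x=0.068, v=-0.298, θ₁=-0.216, ω₁=0.181, θ₂=-0.093, ω₂=0.036
apply F[8]=-9.172 → step 9: x=0.060, v=-0.462, θ₁=-0.209, ω₁=0.497, θ₂=-0.092, ω₂=0.089
apply F[9]=-7.624 → step 10: x=0.050, v=-0.589, θ₁=-0.197, ω₁=0.712, θ₂=-0.089, ω₂=0.137
apply F[10]=-6.139 → step 11: x=0.037, v=-0.682, θ₁=-0.181, ω₁=0.839, θ₂=-0.086, ω₂=0.179
apply F[11]=-4.897 → step 12: x=0.023, v=-0.749, θ₁=-0.164, ω₁=0.900, θ₂=-0.082, ω₂=0.214
apply F[12]=-3.924 → step 13: x=0.007, v=-0.795, θ₁=-0.146, ω₁=0.919, θ₂=-0.078, ω₂=0.243
apply F[13]=-3.159 → step 14: x=-0.009, v=-0.828, θ₁=-0.128, ω₁=0.911, θ₂=-0.073, ω₂=0.266
apply F[14]=-2.529 → step 15: x=-0.026, v=-0.850, θ₁=-0.110, ω₁=0.887, θ₂=-0.067, ω₂=0.285
apply F[15]=-1.985 → step 16: x=-0.043, v=-0.863, θ₁=-0.093, ω₁=0.853, θ₂=-0.061, ω₂=0.299
apply F[16]=-1.504 → step 17: x=-0.060, v=-0.870, θ₁=-0.076, ω₁=0.812, θ₂=-0.055, ω₂=0.309
apply F[17]=-1.071 → step 18: x=-0.077, v=-0.871, θ₁=-0.060, ω₁=0.768, θ₂=-0.049, ω₂=0.315
apply F[18]=-0.675 → step 19: x=-0.095, v=-0.867, θ₁=-0.045, ω₁=0.721, θ₂=-0.042, ω₂=0.318
apply F[19]=-0.319 → step 20: x=-0.112, v=-0.859, θ₁=-0.031, ω₁=0.673, θ₂=-0.036, ω₂=0.317
apply F[20]=+0.009 → step 21: x=-0.129, v=-0.848, θ₁=-0.019, ω₁=0.624, θ₂=-0.030, ω₂=0.314
apply F[21]=+0.303 → step 22: x=-0.146, v=-0.833, θ₁=-0.007, ω₁=0.575, θ₂=-0.024, ω₂=0.309
apply F[22]=+0.569 → step 23: x=-0.162, v=-0.815, θ₁=0.004, ω₁=0.527, θ₂=-0.017, ω₂=0.301
apply F[23]=+0.808 → step 24: x=-0.179, v=-0.795, θ₁=0.014, ω₁=0.480, θ₂=-0.012, ω₂=0.292
apply F[24]=+1.020 → step 25: x=-0.194, v=-0.773, θ₁=0.023, ω₁=0.434, θ₂=-0.006, ω₂=0.281
apply F[25]=+1.206 → step 26: x=-0.209, v=-0.749, θ₁=0.032, ω₁=0.390, θ₂=-0.000, ω₂=0.269
apply F[26]=+1.369 → step 27: x=-0.224, v=-0.725, θ₁=0.039, ω₁=0.348, θ₂=0.005, ω₂=0.257
apply F[27]=+1.509 → step 28: x=-0.238, v=-0.699, θ₁=0.046, ω₁=0.308, θ₂=0.010, ω₂=0.243
apply F[28]=+1.627 → step 29: x=-0.252, v=-0.672, θ₁=0.051, ω₁=0.270, θ₂=0.015, ω₂=0.229
apply F[29]=+1.727 → step 30: x=-0.265, v=-0.646, θ₁=0.056, ω₁=0.234, θ₂=0.019, ω₂=0.214
apply F[30]=+1.808 → step 31: x=-0.278, v=-0.619, θ₁=0.061, ω₁=0.201, θ₂=0.023, ω₂=0.200
apply F[31]=+1.872 → step 32: x=-0.290, v=-0.591, θ₁=0.064, ω₁=0.171, θ₂=0.027, ω₂=0.185
apply F[32]=+1.923 → step 33: x=-0.302, v=-0.564, θ₁=0.068, ω₁=0.142, θ₂=0.031, ω₂=0.171
apply F[33]=+1.959 → step 34: x=-0.313, v=-0.538, θ₁=0.070, ω₁=0.117, θ₂=0.034, ω₂=0.156
Max |angle| over trajectory = 0.216 rad = 12.4°.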